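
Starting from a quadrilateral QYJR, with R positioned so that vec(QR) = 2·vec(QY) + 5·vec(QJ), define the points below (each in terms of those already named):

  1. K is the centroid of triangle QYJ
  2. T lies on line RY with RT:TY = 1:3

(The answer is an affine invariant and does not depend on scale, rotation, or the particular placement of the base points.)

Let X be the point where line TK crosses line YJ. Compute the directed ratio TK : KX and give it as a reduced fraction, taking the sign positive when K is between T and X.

Choose coordinates Q = (0, 0), Y = (1, 0), J = (0, 1), R = (2, 5).
1. K is the centroid of triangle QYJ ⇒ K = (1/3, 1/3)
2. T lies on line RY with RT:TY = 1:3 ⇒ T = (7/4, 15/4)
line TK meets YJ at X = (25/58, 33/58)
K = T + t·(X−T) with t = 29/27, so TK:KX = 29/27:-2/27

TK:KX = -29/2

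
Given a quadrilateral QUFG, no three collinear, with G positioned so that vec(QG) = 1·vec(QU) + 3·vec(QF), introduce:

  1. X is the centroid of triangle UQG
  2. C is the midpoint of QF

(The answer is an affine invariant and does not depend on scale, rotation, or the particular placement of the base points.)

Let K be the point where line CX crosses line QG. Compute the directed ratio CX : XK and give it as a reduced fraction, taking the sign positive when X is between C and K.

CX:XK = -3/2

Work in coordinates with Q = (0, 0), U = (1, 0), F = (0, 1), G = (1, 3).
1. X is the centroid of triangle UQG ⇒ X = (2/3, 1)
2. C is the midpoint of QF ⇒ C = (0, 1/2)
line CX meets QG at K = (2/9, 2/3)
X = C + t·(K−C) with t = 3, so CX:XK = 3:-2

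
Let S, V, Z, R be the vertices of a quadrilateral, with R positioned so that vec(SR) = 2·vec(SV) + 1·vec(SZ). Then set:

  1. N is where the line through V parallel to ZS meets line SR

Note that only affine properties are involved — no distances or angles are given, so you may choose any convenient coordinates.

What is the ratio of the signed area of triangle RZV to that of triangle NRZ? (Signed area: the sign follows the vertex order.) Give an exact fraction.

[RZV]:[NRZ] = 2

Assign S = (0, 0), V = (1, 0), Z = (0, 1), R = (2, 1) — the answer is frame-independent, so this choice is without loss of generality.
1. N is where the line through V parallel to ZS meets line SR ⇒ N = (1, 1/2)
2·[RZV] = 2, 2·[NRZ] = 1
[RZV]:[NRZ] = 2:1 = 2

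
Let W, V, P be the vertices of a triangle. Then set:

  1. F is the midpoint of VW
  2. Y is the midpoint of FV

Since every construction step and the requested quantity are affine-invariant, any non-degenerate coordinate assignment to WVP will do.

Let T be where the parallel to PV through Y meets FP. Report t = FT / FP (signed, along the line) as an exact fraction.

t = 1/2

Work in coordinates with W = (0, 0), V = (1, 0), P = (0, 1).
1. F is the midpoint of VW ⇒ F = (1/2, 0)
2. Y is the midpoint of FV ⇒ Y = (3/4, 0)
through Y parallel to PV: direction (1, -1); meets FP at T = (1/4, 1/2)
T = F + t·(P−F) with t = 1/2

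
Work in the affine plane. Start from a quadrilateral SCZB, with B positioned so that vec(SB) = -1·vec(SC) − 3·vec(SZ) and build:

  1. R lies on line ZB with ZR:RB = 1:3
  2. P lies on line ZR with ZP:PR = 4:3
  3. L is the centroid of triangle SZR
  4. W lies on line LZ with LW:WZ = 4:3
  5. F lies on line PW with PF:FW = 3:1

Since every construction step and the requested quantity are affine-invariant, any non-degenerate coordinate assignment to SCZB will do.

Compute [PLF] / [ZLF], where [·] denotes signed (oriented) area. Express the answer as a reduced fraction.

[PLF]:[ZLF] = -12/7

Assign S = (0, 0), C = (1, 0), Z = (0, 1), B = (-1, -3) — the answer is frame-independent, so this choice is without loss of generality.
1. R lies on line ZB with ZR:RB = 1:3 ⇒ R = (-1/4, 0)
2. P lies on line ZR with ZP:PR = 4:3 ⇒ P = (-1/7, 3/7)
3. L is the centroid of triangle SZR ⇒ L = (-1/12, 1/3)
4. W lies on line LZ with LW:WZ = 4:3 ⇒ W = (-1/28, 5/7)
5. F lies on line PW with PF:FW = 3:1 ⇒ F = (-1/16, 9/14)
2·[PLF] = 1/49, 2·[ZLF] = -1/84
[PLF]:[ZLF] = 1/49:-1/84 = -12/7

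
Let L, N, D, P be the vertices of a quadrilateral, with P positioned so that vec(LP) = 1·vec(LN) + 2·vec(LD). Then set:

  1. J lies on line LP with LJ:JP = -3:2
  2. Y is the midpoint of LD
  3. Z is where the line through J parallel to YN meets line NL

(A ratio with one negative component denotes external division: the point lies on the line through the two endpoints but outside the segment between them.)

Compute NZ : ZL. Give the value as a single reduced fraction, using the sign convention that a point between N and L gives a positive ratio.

NZ:ZL = -14/15

Set L = (0, 0), N = (1, 0), D = (0, 1), P = (1, 2); any affine frame gives the same invariant.
1. J lies on line LP with LJ:JP = -3:2 ⇒ J = (3, 6)
2. Y is the midpoint of LD ⇒ Y = (0, 1/2)
3. Z is where the line through J parallel to YN meets line NL ⇒ Z = (15, 0)
Z = N + t·(L−N) with t = -14, so NZ:ZL = t:(1−t) = -14:15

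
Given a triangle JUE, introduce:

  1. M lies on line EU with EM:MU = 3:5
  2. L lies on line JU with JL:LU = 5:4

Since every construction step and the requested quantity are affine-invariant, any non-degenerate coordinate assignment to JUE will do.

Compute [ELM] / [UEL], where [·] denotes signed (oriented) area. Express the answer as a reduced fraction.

[ELM]:[UEL] = 3/8

Work in coordinates with J = (0, 0), U = (1, 0), E = (0, 1).
1. M lies on line EU with EM:MU = 3:5 ⇒ M = (3/8, 5/8)
2. L lies on line JU with JL:LU = 5:4 ⇒ L = (5/9, 0)
2·[ELM] = 1/6, 2·[UEL] = 4/9
[ELM]:[UEL] = 1/6:4/9 = 3/8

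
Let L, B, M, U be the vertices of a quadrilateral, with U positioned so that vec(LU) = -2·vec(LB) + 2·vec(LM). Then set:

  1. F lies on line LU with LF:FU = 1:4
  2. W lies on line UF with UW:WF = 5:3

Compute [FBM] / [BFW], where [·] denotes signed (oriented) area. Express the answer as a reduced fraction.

Choose coordinates L = (0, 0), B = (1, 0), M = (0, 1), U = (-2, 2).
1. F lies on line LU with LF:FU = 1:4 ⇒ F = (-2/5, 2/5)
2. W lies on line UF with UW:WF = 5:3 ⇒ W = (-1, 1)
2·[FBM] = 1, 2·[BFW] = -3/5
[FBM]:[BFW] = 1:-3/5 = -5/3

[FBM]:[BFW] = -5/3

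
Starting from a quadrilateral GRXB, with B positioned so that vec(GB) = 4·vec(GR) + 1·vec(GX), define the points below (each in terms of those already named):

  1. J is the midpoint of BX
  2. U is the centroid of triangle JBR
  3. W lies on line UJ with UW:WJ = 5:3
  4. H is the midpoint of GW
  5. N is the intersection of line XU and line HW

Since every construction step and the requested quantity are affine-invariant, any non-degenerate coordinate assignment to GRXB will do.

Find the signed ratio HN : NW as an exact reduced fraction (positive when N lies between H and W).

HN:NW = 23/10

Choose coordinates G = (0, 0), R = (1, 0), X = (0, 1), B = (4, 1).
1. J is the midpoint of BX ⇒ J = (2, 1)
2. U is the centroid of triangle JBR ⇒ U = (7/3, 2/3)
3. W lies on line UJ with UW:WJ = 5:3 ⇒ W = (17/8, 7/8)
4. H is the midpoint of GW ⇒ H = (17/16, 7/16)
5. N is the intersection of line XU and line HW ⇒ N = (119/66, 49/66)
N = H + t·(W−H) with t = 23/33, so HN:NW = t:(1−t) = 23/33:10/33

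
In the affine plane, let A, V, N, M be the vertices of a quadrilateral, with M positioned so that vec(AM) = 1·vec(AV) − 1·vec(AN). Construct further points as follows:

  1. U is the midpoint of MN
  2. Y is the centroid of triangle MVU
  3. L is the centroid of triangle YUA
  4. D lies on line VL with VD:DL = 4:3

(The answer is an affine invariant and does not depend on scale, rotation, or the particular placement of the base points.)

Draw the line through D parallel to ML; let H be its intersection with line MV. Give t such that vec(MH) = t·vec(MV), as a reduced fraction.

t = 3/7

Choose coordinates A = (0, 0), V = (1, 0), N = (0, 1), M = (1, -1).
1. U is the midpoint of MN ⇒ U = (1/2, 0)
2. Y is the centroid of triangle MVU ⇒ Y = (5/6, -1/3)
3. L is the centroid of triangle YUA ⇒ L = (4/9, -1/9)
4. D lies on line VL with VD:DL = 4:3 ⇒ D = (43/63, -4/63)
through D parallel to ML: direction (-5/9, 8/9); meets MV at H = (1, -4/7)
H = M + t·(V−M) with t = 3/7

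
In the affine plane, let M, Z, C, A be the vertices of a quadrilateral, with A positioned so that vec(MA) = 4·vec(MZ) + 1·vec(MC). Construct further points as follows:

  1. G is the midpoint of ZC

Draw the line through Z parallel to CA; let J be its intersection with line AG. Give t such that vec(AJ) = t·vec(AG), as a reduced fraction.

Assign M = (0, 0), Z = (1, 0), C = (0, 1), A = (4, 1) — the answer is frame-independent, so this choice is without loss of generality.
1. G is the midpoint of ZC ⇒ G = (1/2, 1/2)
through Z parallel to CA: direction (4, 0); meets AG at J = (-3, 0)
J = A + t·(G−A) with t = 2

t = 2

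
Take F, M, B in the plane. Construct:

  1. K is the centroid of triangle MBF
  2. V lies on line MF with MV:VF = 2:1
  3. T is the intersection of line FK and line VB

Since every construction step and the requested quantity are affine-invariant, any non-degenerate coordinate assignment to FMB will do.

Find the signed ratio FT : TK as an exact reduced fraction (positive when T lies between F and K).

Assign F = (0, 0), M = (1, 0), B = (0, 1) — the answer is frame-independent, so this choice is without loss of generality.
1. K is the centroid of triangle MBF ⇒ K = (1/3, 1/3)
2. V lies on line MF with MV:VF = 2:1 ⇒ V = (1/3, 0)
3. T is the intersection of line FK and line VB ⇒ T = (1/4, 1/4)
T = F + t·(K−F) with t = 3/4, so FT:TK = t:(1−t) = 3/4:1/4

FT:TK = 3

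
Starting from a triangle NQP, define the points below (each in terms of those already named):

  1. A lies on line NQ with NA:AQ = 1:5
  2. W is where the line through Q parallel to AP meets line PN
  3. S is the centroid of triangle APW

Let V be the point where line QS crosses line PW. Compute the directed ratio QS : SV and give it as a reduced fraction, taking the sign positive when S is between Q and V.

Work in coordinates with N = (0, 0), Q = (1, 0), P = (0, 1).
1. A lies on line NQ with NA:AQ = 1:5 ⇒ A = (1/6, 0)
2. W is where the line through Q parallel to AP meets line PN ⇒ W = (0, 6)
3. S is the centroid of triangle APW ⇒ S = (1/18, 7/3)
line QS meets PW at V = (0, 42/17)
S = Q + t·(V−Q) with t = 17/18, so QS:SV = 17/18:1/18

QS:SV = 17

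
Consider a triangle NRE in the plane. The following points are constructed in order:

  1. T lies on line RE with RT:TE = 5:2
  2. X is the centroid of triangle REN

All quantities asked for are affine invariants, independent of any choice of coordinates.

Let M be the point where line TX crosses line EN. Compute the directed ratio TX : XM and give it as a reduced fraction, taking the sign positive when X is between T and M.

TX:XM = -1/7

Set N = (0, 0), R = (1, 0), E = (0, 1); any affine frame gives the same invariant.
1. T lies on line RE with RT:TE = 5:2 ⇒ T = (2/7, 5/7)
2. X is the centroid of triangle REN ⇒ X = (1/3, 1/3)
line TX meets EN at M = (0, 3)
X = T + t·(M−T) with t = -1/6, so TX:XM = -1/6:7/6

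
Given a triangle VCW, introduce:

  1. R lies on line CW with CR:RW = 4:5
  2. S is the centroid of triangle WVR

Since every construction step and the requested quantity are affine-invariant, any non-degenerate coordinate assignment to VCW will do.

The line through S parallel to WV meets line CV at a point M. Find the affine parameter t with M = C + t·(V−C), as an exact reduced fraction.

t = 22/27

Set V = (0, 0), C = (1, 0), W = (0, 1); any affine frame gives the same invariant.
1. R lies on line CW with CR:RW = 4:5 ⇒ R = (5/9, 4/9)
2. S is the centroid of triangle WVR ⇒ S = (5/27, 13/27)
through S parallel to WV: direction (0, -1); meets CV at M = (5/27, 0)
M = C + t·(V−C) with t = 22/27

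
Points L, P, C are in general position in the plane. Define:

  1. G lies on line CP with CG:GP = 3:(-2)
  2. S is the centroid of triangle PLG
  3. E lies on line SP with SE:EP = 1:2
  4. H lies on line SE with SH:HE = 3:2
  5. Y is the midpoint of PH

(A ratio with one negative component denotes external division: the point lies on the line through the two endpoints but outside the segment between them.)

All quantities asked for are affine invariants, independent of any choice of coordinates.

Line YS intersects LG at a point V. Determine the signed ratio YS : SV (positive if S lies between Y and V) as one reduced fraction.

Set L = (0, 0), P = (1, 0), C = (0, 1); any affine frame gives the same invariant.
1. G lies on line CP with CG:GP = 3:(-2) ⇒ G = (3, -2)
2. S is the centroid of triangle PLG ⇒ S = (4/3, -2/3)
3. E lies on line SP with SE:EP = 1:2 ⇒ E = (11/9, -4/9)
4. H lies on line SE with SH:HE = 3:2 ⇒ H = (19/15, -8/15)
5. Y is the midpoint of PH ⇒ Y = (17/15, -4/15)
line YS meets LG at V = (3/2, -1)
S = Y + t·(V−Y) with t = 6/11, so YS:SV = 6/11:5/11

YS:SV = 6/5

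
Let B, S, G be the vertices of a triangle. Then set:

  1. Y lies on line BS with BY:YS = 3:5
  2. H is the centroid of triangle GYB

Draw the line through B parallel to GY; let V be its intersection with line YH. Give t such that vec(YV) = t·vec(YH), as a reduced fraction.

t = 3

Set B = (0, 0), S = (1, 0), G = (0, 1); any affine frame gives the same invariant.
1. Y lies on line BS with BY:YS = 3:5 ⇒ Y = (3/8, 0)
2. H is the centroid of triangle GYB ⇒ H = (1/8, 1/3)
through B parallel to GY: direction (3/8, -1); meets YH at V = (-3/8, 1)
V = Y + t·(H−Y) with t = 3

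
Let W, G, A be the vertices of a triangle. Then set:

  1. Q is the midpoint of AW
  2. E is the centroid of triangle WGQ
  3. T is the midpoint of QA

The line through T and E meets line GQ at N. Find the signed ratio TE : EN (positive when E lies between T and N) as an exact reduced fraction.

TE:EN = -5/2

Assign W = (0, 0), G = (1, 0), A = (0, 1) — the answer is frame-independent, so this choice is without loss of generality.
1. Q is the midpoint of AW ⇒ Q = (0, 1/2)
2. E is the centroid of triangle WGQ ⇒ E = (1/3, 1/6)
3. T is the midpoint of QA ⇒ T = (0, 3/4)
line TE meets GQ at N = (1/5, 2/5)
E = T + t·(N−T) with t = 5/3, so TE:EN = 5/3:-2/3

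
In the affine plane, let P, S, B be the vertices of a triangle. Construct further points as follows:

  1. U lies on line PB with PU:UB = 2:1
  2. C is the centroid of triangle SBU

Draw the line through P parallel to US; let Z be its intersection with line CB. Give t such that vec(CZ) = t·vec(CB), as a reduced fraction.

Work in coordinates with P = (0, 0), S = (1, 0), B = (0, 1).
1. U lies on line PB with PU:UB = 2:1 ⇒ U = (0, 2/3)
2. C is the centroid of triangle SBU ⇒ C = (1/3, 5/9)
through P parallel to US: direction (1, -2/3); meets CB at Z = (3/2, -1)
Z = C + t·(B−C) with t = -7/2

t = -7/2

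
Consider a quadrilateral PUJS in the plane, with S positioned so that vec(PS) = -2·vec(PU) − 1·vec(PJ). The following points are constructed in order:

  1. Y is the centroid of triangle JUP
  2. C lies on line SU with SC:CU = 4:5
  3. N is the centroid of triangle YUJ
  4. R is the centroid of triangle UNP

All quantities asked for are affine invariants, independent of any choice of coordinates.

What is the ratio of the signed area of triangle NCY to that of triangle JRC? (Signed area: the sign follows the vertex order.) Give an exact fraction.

Work in coordinates with P = (0, 0), U = (1, 0), J = (0, 1), S = (-2, -1).
1. Y is the centroid of triangle JUP ⇒ Y = (1/3, 1/3)
2. C lies on line SU with SC:CU = 4:5 ⇒ C = (-2/3, -5/9)
3. N is the centroid of triangle YUJ ⇒ N = (4/9, 4/9)
4. R is the centroid of triangle UNP ⇒ R = (13/27, 4/27)
2·[NCY] = 1/81, 2·[JRC] = -320/243
[NCY]:[JRC] = 1/81:-320/243 = -3/320

[NCY]:[JRC] = -3/320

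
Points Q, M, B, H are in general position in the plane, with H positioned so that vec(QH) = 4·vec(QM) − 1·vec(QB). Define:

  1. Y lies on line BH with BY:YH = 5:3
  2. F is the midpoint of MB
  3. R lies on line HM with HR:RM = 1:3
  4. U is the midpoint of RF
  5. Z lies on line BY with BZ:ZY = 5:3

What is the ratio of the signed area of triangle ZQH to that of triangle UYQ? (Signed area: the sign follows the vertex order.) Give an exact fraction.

Work in coordinates with Q = (0, 0), M = (1, 0), B = (0, 1), H = (4, -1).
1. Y lies on line BH with BY:YH = 5:3 ⇒ Y = (5/2, -1/4)
2. F is the midpoint of MB ⇒ F = (1/2, 1/2)
3. R lies on line HM with HR:RM = 1:3 ⇒ R = (13/4, -3/4)
4. U is the midpoint of RF ⇒ U = (15/8, -1/8)
5. Z lies on line BY with BZ:ZY = 5:3 ⇒ Z = (25/16, 7/32)
2·[ZQH] = 39/16, 2·[UYQ] = -5/32
[ZQH]:[UYQ] = 39/16:-5/32 = -78/5

[ZQH]:[UYQ] = -78/5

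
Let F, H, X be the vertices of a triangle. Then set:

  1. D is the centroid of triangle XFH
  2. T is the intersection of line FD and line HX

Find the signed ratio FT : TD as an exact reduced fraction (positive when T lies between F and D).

FT:TD = -3

Assign F = (0, 0), H = (1, 0), X = (0, 1) — the answer is frame-independent, so this choice is without loss of generality.
1. D is the centroid of triangle XFH ⇒ D = (1/3, 1/3)
2. T is the intersection of line FD and line HX ⇒ T = (1/2, 1/2)
T = F + t·(D−F) with t = 3/2, so FT:TD = t:(1−t) = 3/2:-1/2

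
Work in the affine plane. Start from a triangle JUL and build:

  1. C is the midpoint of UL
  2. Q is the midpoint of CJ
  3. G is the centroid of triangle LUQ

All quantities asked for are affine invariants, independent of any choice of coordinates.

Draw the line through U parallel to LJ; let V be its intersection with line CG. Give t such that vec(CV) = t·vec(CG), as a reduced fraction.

Choose coordinates J = (0, 0), U = (1, 0), L = (0, 1).
1. C is the midpoint of UL ⇒ C = (1/2, 1/2)
2. Q is the midpoint of CJ ⇒ Q = (1/4, 1/4)
3. G is the centroid of triangle LUQ ⇒ G = (5/12, 5/12)
through U parallel to LJ: direction (0, -1); meets CG at V = (1, 1)
V = C + t·(G−C) with t = -6

t = -6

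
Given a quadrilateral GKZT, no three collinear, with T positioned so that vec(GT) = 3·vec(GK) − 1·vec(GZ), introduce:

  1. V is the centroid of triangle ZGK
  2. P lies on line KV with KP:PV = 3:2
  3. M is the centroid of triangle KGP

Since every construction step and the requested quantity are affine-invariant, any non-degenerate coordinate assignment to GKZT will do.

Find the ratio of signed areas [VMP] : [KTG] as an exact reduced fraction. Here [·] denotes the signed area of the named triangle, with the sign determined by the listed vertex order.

[VMP]:[KTG] = -2/45

Assign G = (0, 0), K = (1, 0), Z = (0, 1), T = (3, -1) — the answer is frame-independent, so this choice is without loss of generality.
1. V is the centroid of triangle ZGK ⇒ V = (1/3, 1/3)
2. P lies on line KV with KP:PV = 3:2 ⇒ P = (3/5, 1/5)
3. M is the centroid of triangle KGP ⇒ M = (8/15, 1/15)
2·[VMP] = 2/45, 2·[KTG] = -1
[VMP]:[KTG] = 2/45:-1 = -2/45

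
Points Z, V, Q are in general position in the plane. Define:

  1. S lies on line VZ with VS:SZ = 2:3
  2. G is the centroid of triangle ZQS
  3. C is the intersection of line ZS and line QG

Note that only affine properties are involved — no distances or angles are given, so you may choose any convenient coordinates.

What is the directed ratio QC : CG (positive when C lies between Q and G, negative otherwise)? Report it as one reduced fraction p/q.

Set Z = (0, 0), V = (1, 0), Q = (0, 1); any affine frame gives the same invariant.
1. S lies on line VZ with VS:SZ = 2:3 ⇒ S = (3/5, 0)
2. G is the centroid of triangle ZQS ⇒ G = (1/5, 1/3)
3. C is the intersection of line ZS and line QG ⇒ C = (3/10, 0)
C = Q + t·(G−Q) with t = 3/2, so QC:CG = t:(1−t) = 3/2:-1/2

QC:CG = -3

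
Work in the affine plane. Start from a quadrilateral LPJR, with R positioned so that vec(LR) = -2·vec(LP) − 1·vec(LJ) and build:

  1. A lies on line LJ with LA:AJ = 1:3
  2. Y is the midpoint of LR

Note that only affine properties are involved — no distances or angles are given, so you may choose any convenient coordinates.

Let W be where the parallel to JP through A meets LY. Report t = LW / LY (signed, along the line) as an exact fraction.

t = -1/6

Assign L = (0, 0), P = (1, 0), J = (0, 1), R = (-2, -1) — the answer is frame-independent, so this choice is without loss of generality.
1. A lies on line LJ with LA:AJ = 1:3 ⇒ A = (0, 1/4)
2. Y is the midpoint of LR ⇒ Y = (-1, -1/2)
through A parallel to JP: direction (1, -1); meets LY at W = (1/6, 1/12)
W = L + t·(Y−L) with t = -1/6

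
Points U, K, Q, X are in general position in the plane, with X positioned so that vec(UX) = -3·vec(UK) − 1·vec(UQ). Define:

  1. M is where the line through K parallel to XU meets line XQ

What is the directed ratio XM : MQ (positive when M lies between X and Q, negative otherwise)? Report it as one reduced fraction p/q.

XM:MQ = -1/4

Set U = (0, 0), K = (1, 0), Q = (0, 1), X = (-3, -1); any affine frame gives the same invariant.
1. M is where the line through K parallel to XU meets line XQ ⇒ M = (-4, -5/3)
M = X + t·(Q−X) with t = -1/3, so XM:MQ = t:(1−t) = -1/3:4/3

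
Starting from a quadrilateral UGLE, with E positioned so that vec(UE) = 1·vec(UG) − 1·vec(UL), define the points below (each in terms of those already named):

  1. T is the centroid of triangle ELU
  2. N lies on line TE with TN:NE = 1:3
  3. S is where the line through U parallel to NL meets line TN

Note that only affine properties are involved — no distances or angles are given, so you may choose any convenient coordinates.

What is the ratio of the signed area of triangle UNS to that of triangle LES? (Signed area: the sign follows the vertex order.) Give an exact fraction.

Set U = (0, 0), G = (1, 0), L = (0, 1), E = (1, -1); any affine frame gives the same invariant.
1. T is the centroid of triangle ELU ⇒ T = (1/3, 0)
2. N lies on line TE with TN:NE = 1:3 ⇒ N = (1/2, -1/4)
3. S is where the line through U parallel to NL meets line TN ⇒ S = (-1/2, 5/4)
2·[UNS] = 1/2, 2·[LES] = -3/4
[UNS]:[LES] = 1/2:-3/4 = -2/3

[UNS]:[LES] = -2/3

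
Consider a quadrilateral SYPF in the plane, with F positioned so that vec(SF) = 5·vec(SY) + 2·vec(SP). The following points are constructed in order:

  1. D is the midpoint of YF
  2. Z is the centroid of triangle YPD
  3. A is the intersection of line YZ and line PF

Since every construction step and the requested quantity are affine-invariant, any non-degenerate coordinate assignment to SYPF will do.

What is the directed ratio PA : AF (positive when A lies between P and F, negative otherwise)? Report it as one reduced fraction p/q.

Set S = (0, 0), Y = (1, 0), P = (0, 1), F = (5, 2); any affine frame gives the same invariant.
1. D is the midpoint of YF ⇒ D = (3, 1)
2. Z is the centroid of triangle YPD ⇒ Z = (4/3, 2/3)
3. A is the intersection of line YZ and line PF ⇒ A = (5/3, 4/3)
A = P + t·(F−P) with t = 1/3, so PA:AF = t:(1−t) = 1/3:2/3

PA:AF = 1/2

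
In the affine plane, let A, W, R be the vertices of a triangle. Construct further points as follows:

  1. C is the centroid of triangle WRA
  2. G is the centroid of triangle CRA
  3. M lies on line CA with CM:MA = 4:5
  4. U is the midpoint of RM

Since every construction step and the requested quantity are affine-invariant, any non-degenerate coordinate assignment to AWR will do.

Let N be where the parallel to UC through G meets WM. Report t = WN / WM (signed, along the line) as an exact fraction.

t = 20/27

Set A = (0, 0), W = (1, 0), R = (0, 1); any affine frame gives the same invariant.
1. C is the centroid of triangle WRA ⇒ C = (1/3, 1/3)
2. G is the centroid of triangle CRA ⇒ G = (1/9, 4/9)
3. M lies on line CA with CM:MA = 4:5 ⇒ M = (5/27, 5/27)
4. U is the midpoint of RM ⇒ U = (5/54, 16/27)
through G parallel to UC: direction (13/54, -7/27); meets WM at N = (289/729, 100/729)
N = W + t·(M−W) with t = 20/27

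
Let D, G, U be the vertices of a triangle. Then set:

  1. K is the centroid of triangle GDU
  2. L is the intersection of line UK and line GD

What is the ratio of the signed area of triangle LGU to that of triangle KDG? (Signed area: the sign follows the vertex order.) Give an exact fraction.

Assign D = (0, 0), G = (1, 0), U = (0, 1) — the answer is frame-independent, so this choice is without loss of generality.
1. K is the centroid of triangle GDU ⇒ K = (1/3, 1/3)
2. L is the intersection of line UK and line GD ⇒ L = (1/2, 0)
2·[LGU] = 1/2, 2·[KDG] = 1/3
[LGU]:[KDG] = 1/2:1/3 = 3/2

[LGU]:[KDG] = 3/2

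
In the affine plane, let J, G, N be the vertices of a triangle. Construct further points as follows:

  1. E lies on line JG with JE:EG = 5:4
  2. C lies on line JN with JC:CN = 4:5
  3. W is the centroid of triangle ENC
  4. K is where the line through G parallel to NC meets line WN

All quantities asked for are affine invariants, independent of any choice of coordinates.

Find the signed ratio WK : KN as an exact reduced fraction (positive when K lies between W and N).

WK:KN = -22/27

Assign J = (0, 0), G = (1, 0), N = (0, 1) — the answer is frame-independent, so this choice is without loss of generality.
1. E lies on line JG with JE:EG = 5:4 ⇒ E = (5/9, 0)
2. C lies on line JN with JC:CN = 4:5 ⇒ C = (0, 4/9)
3. W is the centroid of triangle ENC ⇒ W = (5/27, 13/27)
4. K is where the line through G parallel to NC meets line WN ⇒ K = (1, -9/5)
K = W + t·(N−W) with t = -22/5, so WK:KN = t:(1−t) = -22/5:27/5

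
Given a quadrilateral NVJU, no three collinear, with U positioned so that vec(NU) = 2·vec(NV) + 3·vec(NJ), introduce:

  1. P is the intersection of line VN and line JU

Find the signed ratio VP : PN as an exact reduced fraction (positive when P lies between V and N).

VP:PN = -2

Choose coordinates N = (0, 0), V = (1, 0), J = (0, 1), U = (2, 3).
1. P is the intersection of line VN and line JU ⇒ P = (-1, 0)
P = V + t·(N−V) with t = 2, so VP:PN = t:(1−t) = 2:-1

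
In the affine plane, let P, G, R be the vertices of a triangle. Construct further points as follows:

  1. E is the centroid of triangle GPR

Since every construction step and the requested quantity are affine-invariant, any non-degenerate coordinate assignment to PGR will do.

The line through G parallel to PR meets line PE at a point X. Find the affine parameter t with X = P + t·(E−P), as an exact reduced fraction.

Assign P = (0, 0), G = (1, 0), R = (0, 1) — the answer is frame-independent, so this choice is without loss of generality.
1. E is the centroid of triangle GPR ⇒ E = (1/3, 1/3)
through G parallel to PR: direction (0, 1); meets PE at X = (1, 1)
X = P + t·(E−P) with t = 3

t = 3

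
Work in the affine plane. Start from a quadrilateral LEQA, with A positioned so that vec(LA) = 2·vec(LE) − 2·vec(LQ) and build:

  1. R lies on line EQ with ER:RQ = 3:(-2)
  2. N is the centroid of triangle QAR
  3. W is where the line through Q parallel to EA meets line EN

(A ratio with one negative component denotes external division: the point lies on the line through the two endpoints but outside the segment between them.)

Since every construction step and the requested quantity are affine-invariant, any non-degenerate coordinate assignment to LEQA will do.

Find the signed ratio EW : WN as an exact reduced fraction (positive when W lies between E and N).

Set L = (0, 0), E = (1, 0), Q = (0, 1), A = (2, -2); any affine frame gives the same invariant.
1. R lies on line EQ with ER:RQ = 3:(-2) ⇒ R = (-2, 3)
2. N is the centroid of triangle QAR ⇒ N = (0, 2/3)
3. W is where the line through Q parallel to EA meets line EN ⇒ W = (1/4, 1/2)
W = E + t·(N−E) with t = 3/4, so EW:WN = t:(1−t) = 3/4:1/4

EW:WN = 3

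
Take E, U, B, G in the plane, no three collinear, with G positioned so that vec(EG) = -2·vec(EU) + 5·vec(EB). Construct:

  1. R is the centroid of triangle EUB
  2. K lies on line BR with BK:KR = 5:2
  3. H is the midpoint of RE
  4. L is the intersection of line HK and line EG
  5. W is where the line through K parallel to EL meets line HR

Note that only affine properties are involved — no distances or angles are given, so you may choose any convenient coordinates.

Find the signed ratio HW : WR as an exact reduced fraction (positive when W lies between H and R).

HW:WR = 45/4

Assign E = (0, 0), U = (1, 0), B = (0, 1), G = (-2, 5) — the answer is frame-independent, so this choice is without loss of generality.
1. R is the centroid of triangle EUB ⇒ R = (1/3, 1/3)
2. K lies on line BR with BK:KR = 5:2 ⇒ K = (5/21, 11/21)
3. H is the midpoint of RE ⇒ H = (1/6, 1/6)
4. L is the intersection of line HK and line EG ⇒ L = (4/45, -2/9)
5. W is where the line through K parallel to EL meets line HR ⇒ W = (47/147, 47/147)
W = H + t·(R−H) with t = 45/49, so HW:WR = t:(1−t) = 45/49:4/49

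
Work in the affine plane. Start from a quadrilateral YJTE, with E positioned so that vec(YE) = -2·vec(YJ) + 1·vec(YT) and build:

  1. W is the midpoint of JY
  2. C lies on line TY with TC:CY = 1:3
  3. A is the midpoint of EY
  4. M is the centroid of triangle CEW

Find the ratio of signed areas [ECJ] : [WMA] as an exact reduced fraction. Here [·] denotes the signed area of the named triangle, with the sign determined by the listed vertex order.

[ECJ]:[WMA] = -10/3

Work in coordinates with Y = (0, 0), J = (1, 0), T = (0, 1), E = (-2, 1).
1. W is the midpoint of JY ⇒ W = (1/2, 0)
2. C lies on line TY with TC:CY = 1:3 ⇒ C = (0, 3/4)
3. A is the midpoint of EY ⇒ A = (-1, 1/2)
4. M is the centroid of triangle CEW ⇒ M = (-1/2, 7/12)
2·[ECJ] = -5/4, 2·[WMA] = 3/8
[ECJ]:[WMA] = -5/4:3/8 = -10/3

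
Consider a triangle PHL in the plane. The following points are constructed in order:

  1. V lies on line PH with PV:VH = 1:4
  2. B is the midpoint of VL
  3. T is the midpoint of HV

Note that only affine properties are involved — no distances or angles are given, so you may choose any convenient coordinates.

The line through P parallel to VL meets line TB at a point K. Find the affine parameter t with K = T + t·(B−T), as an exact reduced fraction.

t = 3/2

Assign P = (0, 0), H = (1, 0), L = (0, 1) — the answer is frame-independent, so this choice is without loss of generality.
1. V lies on line PH with PV:VH = 1:4 ⇒ V = (1/5, 0)
2. B is the midpoint of VL ⇒ B = (1/10, 1/2)
3. T is the midpoint of HV ⇒ T = (3/5, 0)
through P parallel to VL: direction (-1/5, 1); meets TB at K = (-3/20, 3/4)
K = T + t·(B−T) with t = 3/2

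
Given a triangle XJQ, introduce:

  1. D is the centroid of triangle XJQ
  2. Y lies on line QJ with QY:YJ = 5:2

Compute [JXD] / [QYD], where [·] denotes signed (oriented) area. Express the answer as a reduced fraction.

[JXD]:[QYD] = 7/5

Set X = (0, 0), J = (1, 0), Q = (0, 1); any affine frame gives the same invariant.
1. D is the centroid of triangle XJQ ⇒ D = (1/3, 1/3)
2. Y lies on line QJ with QY:YJ = 5:2 ⇒ Y = (5/7, 2/7)
2·[JXD] = -1/3, 2·[QYD] = -5/21
[JXD]:[QYD] = -1/3:-5/21 = 7/5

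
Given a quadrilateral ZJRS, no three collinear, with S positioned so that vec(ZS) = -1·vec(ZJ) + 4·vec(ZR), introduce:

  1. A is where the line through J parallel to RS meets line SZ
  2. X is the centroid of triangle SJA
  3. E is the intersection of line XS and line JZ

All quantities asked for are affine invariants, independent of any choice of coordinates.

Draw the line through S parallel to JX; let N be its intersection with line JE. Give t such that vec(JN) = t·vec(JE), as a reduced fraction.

t = 1/4

Choose coordinates Z = (0, 0), J = (1, 0), R = (0, 1), S = (-1, 4).
1. A is where the line through J parallel to RS meets line SZ ⇒ A = (-3, 12)
2. X is the centroid of triangle SJA ⇒ X = (-1, 16/3)
3. E is the intersection of line XS and line JZ ⇒ E = (-1, 0)
through S parallel to JX: direction (-2, 16/3); meets JE at N = (1/2, 0)
N = J + t·(E−J) with t = 1/4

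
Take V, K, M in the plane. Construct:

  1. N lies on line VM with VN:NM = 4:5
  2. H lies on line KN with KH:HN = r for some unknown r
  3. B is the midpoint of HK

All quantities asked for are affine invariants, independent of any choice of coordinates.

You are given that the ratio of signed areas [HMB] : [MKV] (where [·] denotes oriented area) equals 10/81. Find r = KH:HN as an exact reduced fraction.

r = 4/5

Assign V = (0, 0), K = (1, 0), M = (0, 1) — the answer is frame-independent, so this choice is without loss of generality.
1. N lies on line VM with VN:NM = 4:5 ⇒ N = (0, 4/9)
2. With KH:HN = r, write λ = r/(r+1) so H = K + λ·(N−K); H is affine-linear in λ
3. B is the midpoint of HK ⇒ B is an affine combination of earlier points and hence also affine-linear in λ
Every point depending on H is an affine combination of H and λ-independent points, so each such coordinate is linear in λ; the λ² term in each signed area is a multiple of (N−K)×(N−K) = 0, so 2·[HMB] and 2·[MKV] are each linear in λ. Evaluating at λ=0 and λ=1:
  2·[HMB] = -5/18·λ,   2·[MKV] = -1
So [HMB]:[MKV] = (-5/18·λ) / (-1). Setting this equal to 10/81:
  -5/18·λ = 10/81·(-1)  ⇒  λ = 4/9
Then r = λ/(1−λ) = (4/9)/(5/9) = 4/5. Check: with r = 4/5, H = (5/9, 16/81) and [HMB]:[MKV] = 10/81 as required.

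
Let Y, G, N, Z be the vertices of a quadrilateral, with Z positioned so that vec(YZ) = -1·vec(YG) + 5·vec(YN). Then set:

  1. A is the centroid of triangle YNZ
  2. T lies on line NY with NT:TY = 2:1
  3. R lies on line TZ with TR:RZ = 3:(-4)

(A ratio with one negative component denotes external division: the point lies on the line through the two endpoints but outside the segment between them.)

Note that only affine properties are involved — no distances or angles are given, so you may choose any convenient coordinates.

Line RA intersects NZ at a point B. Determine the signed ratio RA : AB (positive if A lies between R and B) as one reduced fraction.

RA:AB = 7

Choose coordinates Y = (0, 0), G = (1, 0), N = (0, 1), Z = (-1, 5).
1. A is the centroid of triangle YNZ ⇒ A = (-1/3, 2)
2. T lies on line NY with NT:TY = 2:1 ⇒ T = (0, 1/3)
3. R lies on line TZ with TR:RZ = 3:(-4) ⇒ R = (3, -41/3)
line RA meets NZ at B = (-17/21, 89/21)
A = R + t·(B−R) with t = 7/8, so RA:AB = 7/8:1/8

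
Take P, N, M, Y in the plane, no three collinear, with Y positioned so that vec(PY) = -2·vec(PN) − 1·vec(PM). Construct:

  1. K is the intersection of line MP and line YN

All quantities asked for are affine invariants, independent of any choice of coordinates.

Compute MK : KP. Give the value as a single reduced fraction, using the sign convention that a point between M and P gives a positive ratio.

Set P = (0, 0), N = (1, 0), M = (0, 1), Y = (-2, -1); any affine frame gives the same invariant.
1. K is the intersection of line MP and line YN ⇒ K = (0, -1/3)
K = M + t·(P−M) with t = 4/3, so MK:KP = t:(1−t) = 4/3:-1/3

MK:KP = -4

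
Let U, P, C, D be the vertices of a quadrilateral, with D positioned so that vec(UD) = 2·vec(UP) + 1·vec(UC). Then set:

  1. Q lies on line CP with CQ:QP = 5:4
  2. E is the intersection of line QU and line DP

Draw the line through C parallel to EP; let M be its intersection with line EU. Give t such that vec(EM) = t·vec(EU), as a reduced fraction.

Assign U = (0, 0), P = (1, 0), C = (0, 1), D = (2, 1) — the answer is frame-independent, so this choice is without loss of generality.
1. Q lies on line CP with CQ:QP = 5:4 ⇒ Q = (5/9, 4/9)
2. E is the intersection of line QU and line DP ⇒ E = (5, 4)
through C parallel to EP: direction (-4, -4); meets EU at M = (-5, -4)
M = E + t·(U−E) with t = 2

t = 2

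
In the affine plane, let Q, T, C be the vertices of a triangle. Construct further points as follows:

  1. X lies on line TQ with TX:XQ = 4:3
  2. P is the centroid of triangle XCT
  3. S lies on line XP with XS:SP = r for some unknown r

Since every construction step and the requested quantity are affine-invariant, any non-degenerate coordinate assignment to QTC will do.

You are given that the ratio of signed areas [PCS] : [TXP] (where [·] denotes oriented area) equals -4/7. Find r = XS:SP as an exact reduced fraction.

Set Q = (0, 0), T = (1, 0), C = (0, 1); any affine frame gives the same invariant.
1. X lies on line TQ with TX:XQ = 4:3 ⇒ X = (3/7, 0)
2. P is the centroid of triangle XCT ⇒ P = (10/21, 1/3)
3. With XS:SP = r, write λ = r/(r+1) so S = X + λ·(P−X); S is affine-linear in λ
Every point depending on S is an affine combination of S and λ-independent points, so each such coordinate is linear in λ; the λ² term in each signed area is a multiple of (P−X)×(P−X) = 0, so 2·[PCS] and 2·[TXP] are each linear in λ. Evaluating at λ=0 and λ=1:
  2·[PCS] = -4/21·λ + 4/21,   2·[TXP] = -4/21
So [PCS]:[TXP] = (-4/21·λ + 4/21) / (-4/21). Setting this equal to -4/7:
  -4/21·λ + 4/21 = -4/7·(-4/21)  ⇒  λ = 3/7
Then r = λ/(1−λ) = (3/7)/(4/7) = 3/4. Check: with r = 3/4, S = (22/49, 1/7) and [PCS]:[TXP] = -4/7 as required.

r = 3/4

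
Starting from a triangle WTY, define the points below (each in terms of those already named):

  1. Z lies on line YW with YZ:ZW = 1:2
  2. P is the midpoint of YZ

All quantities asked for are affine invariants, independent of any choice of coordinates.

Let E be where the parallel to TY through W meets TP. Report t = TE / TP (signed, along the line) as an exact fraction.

t = 6

Choose coordinates W = (0, 0), T = (1, 0), Y = (0, 1).
1. Z lies on line YW with YZ:ZW = 1:2 ⇒ Z = (0, 2/3)
2. P is the midpoint of YZ ⇒ P = (0, 5/6)
through W parallel to TY: direction (-1, 1); meets TP at E = (-5, 5)
E = T + t·(P−T) with t = 6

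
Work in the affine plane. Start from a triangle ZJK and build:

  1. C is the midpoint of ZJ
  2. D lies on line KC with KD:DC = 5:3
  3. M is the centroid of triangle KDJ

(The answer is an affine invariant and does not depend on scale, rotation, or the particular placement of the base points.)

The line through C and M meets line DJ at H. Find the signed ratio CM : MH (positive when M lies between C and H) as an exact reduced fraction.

Assign Z = (0, 0), J = (1, 0), K = (0, 1) — the answer is frame-independent, so this choice is without loss of generality.
1. C is the midpoint of ZJ ⇒ C = (1/2, 0)
2. D lies on line KC with KD:DC = 5:3 ⇒ D = (5/16, 3/8)
3. M is the centroid of triangle KDJ ⇒ M = (7/16, 11/24)
line CM meets DJ at H = (103/224, 33/112)
M = C + t·(H−C) with t = 14/9, so CM:MH = 14/9:-5/9

CM:MH = -14/5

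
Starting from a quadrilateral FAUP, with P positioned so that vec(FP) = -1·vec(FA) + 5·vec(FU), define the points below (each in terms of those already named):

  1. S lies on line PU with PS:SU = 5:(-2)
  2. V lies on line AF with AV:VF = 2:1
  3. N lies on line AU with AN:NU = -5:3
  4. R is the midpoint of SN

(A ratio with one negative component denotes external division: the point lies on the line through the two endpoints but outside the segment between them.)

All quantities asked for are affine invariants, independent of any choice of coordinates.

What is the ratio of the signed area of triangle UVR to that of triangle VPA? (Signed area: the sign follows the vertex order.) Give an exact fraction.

[UVR]:[VPA] = 11/60

Assign F = (0, 0), A = (1, 0), U = (0, 1), P = (-1, 5) — the answer is frame-independent, so this choice is without loss of generality.
1. S lies on line PU with PS:SU = 5:(-2) ⇒ S = (2/3, -5/3)
2. V lies on line AF with AV:VF = 2:1 ⇒ V = (1/3, 0)
3. N lies on line AU with AN:NU = -5:3 ⇒ N = (-3/2, 5/2)
4. R is the midpoint of SN ⇒ R = (-5/12, 5/12)
2·[UVR] = -11/18, 2·[VPA] = -10/3
[UVR]:[VPA] = -11/18:-10/3 = 11/60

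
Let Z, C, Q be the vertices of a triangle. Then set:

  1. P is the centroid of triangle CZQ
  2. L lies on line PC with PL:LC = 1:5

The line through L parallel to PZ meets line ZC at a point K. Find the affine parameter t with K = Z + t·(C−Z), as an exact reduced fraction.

Assign Z = (0, 0), C = (1, 0), Q = (0, 1) — the answer is frame-independent, so this choice is without loss of generality.
1. P is the centroid of triangle CZQ ⇒ P = (1/3, 1/3)
2. L lies on line PC with PL:LC = 1:5 ⇒ L = (4/9, 5/18)
through L parallel to PZ: direction (-1/3, -1/3); meets ZC at K = (1/6, 0)
K = Z + t·(C−Z) with t = 1/6

t = 1/6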